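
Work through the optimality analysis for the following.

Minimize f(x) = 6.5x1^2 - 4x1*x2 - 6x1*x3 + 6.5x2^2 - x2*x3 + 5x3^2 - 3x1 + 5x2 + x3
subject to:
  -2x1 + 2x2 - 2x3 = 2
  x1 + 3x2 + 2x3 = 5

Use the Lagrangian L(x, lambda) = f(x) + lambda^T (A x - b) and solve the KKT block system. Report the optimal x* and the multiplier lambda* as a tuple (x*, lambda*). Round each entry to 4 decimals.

Form the Lagrangian:
  L(x, lambda) = (1/2) x^T Q x + c^T x + lambda^T (A x - b)
Stationarity (grad_x L = 0): Q x + c + A^T lambda = 0.
Primal feasibility: A x = b.

This gives the KKT block system:
  [ Q   A^T ] [ x     ]   [-c ]
  [ A    0  ] [ lambda ] = [ b ]

Solving the linear system:
  x*      = (0.33, 1.466, 0.136)
  lambda* = (-4.8463, -4.3031)
  f(x*)   = 18.8421

x* = (0.33, 1.466, 0.136), lambda* = (-4.8463, -4.3031)


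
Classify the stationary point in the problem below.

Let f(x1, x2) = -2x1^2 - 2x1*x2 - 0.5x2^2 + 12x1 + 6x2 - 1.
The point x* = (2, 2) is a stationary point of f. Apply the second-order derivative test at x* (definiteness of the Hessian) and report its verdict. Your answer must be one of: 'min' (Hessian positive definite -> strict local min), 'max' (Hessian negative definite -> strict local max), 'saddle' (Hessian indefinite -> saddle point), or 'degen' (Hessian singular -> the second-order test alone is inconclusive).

Compute the Hessian H = grad^2 f:
  H = [[-4, -2], [-2, -1]]
Verify stationarity: grad f(x*) = H x* + g = (0, 0).
Eigenvalues of H: -5, 0.
H has a zero eigenvalue (singular; negative semidefinite but not definite), so H is neither positive definite, negative definite, nor indefinite. The second-order test alone is inconclusive -> degen.
(Indeed, f is constant along the null direction of H through x*, so x* is not a strict local extremum.)

degen


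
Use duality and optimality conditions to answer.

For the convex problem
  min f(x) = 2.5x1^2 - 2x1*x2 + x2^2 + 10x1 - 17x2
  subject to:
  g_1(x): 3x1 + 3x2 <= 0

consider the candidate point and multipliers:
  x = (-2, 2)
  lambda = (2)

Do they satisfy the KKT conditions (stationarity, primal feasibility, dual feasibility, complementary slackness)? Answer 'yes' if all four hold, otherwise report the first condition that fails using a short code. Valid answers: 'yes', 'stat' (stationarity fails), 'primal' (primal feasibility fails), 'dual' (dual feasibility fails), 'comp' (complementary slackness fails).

Gradient of f: grad f(x) = Q x + c = (-4, -9)
Constraint values g_i(x) = a_i^T x - b_i:
  g_1((-2, 2)) = 0
Stationarity residual: grad f(x) + sum_i lambda_i a_i = (2, -3)
  -> stationarity FAILS
Primal feasibility (all g_i <= 0): OK
Dual feasibility (all lambda_i >= 0): OK
Complementary slackness (lambda_i * g_i(x) = 0 for all i): OK

Verdict: the first failing condition is stationarity -> stat.

stat


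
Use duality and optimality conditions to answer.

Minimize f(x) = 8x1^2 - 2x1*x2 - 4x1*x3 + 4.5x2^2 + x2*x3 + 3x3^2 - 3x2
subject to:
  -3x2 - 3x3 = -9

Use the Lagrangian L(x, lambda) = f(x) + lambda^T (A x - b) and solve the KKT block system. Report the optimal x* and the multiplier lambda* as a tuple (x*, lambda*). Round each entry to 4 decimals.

Form the Lagrangian:
  L(x, lambda) = (1/2) x^T Q x + c^T x + lambda^T (A x - b)
Stationarity (grad_x L = 0): Q x + c + A^T lambda = 0.
Primal feasibility: A x = b.

This gives the KKT block system:
  [ Q   A^T ] [ x     ]   [-c ]
  [ A    0  ] [ lambda ] = [ b ]

Solving the linear system:
  x*      = (0.5882, 1.2941, 1.7059)
  lambda* = (3.0588)
  f(x*)   = 11.8235

x* = (0.5882, 1.2941, 1.7059), lambda* = (3.0588)


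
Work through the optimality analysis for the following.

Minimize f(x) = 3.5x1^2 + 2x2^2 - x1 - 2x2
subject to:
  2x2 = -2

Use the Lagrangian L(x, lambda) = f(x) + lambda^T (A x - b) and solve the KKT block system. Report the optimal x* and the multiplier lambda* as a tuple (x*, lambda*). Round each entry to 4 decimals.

Form the Lagrangian:
  L(x, lambda) = (1/2) x^T Q x + c^T x + lambda^T (A x - b)
Stationarity (grad_x L = 0): Q x + c + A^T lambda = 0.
Primal feasibility: A x = b.

This gives the KKT block system:
  [ Q   A^T ] [ x     ]   [-c ]
  [ A    0  ] [ lambda ] = [ b ]

Solving the linear system:
  x*      = (0.1429, -1)
  lambda* = (3)
  f(x*)   = 3.9286

x* = (0.1429, -1), lambda* = (3)


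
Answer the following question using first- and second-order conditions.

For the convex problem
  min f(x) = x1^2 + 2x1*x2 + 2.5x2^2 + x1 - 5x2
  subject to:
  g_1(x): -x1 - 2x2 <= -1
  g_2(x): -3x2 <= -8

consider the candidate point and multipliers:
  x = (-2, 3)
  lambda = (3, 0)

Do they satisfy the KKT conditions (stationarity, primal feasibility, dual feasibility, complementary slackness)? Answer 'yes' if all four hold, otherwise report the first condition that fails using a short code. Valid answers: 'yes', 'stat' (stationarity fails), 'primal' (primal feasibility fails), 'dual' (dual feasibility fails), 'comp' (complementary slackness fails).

Gradient of f: grad f(x) = Q x + c = (3, 6)
Constraint values g_i(x) = a_i^T x - b_i:
  g_1((-2, 3)) = -3
  g_2((-2, 3)) = -1
Stationarity residual: grad f(x) + sum_i lambda_i a_i = (0, 0)
  -> stationarity OK
Primal feasibility (all g_i <= 0): OK
Dual feasibility (all lambda_i >= 0): OK
Complementary slackness (lambda_i * g_i(x) = 0 for all i): FAILS

Verdict: the first failing condition is complementary_slackness -> comp.

comp


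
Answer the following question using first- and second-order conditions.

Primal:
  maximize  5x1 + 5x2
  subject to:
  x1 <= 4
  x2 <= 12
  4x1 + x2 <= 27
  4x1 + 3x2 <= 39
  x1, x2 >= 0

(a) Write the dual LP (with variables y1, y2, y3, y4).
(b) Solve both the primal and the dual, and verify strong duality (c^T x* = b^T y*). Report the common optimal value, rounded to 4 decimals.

The standard primal-dual pair for 'max c^T x s.t. A x <= b, x >= 0' is:
  Dual:  min b^T y  s.t.  A^T y >= c,  y >= 0.

So the dual LP is:
  minimize  4y1 + 12y2 + 27y3 + 39y4
  subject to:
    y1 + 4y3 + 4y4 >= 5
    y2 + y3 + 3y4 >= 5
    y1, y2, y3, y4 >= 0

Solving the primal: x* = (0.75, 12).
  primal value c^T x* = 63.75.
Solving the dual: y* = (0, 1.25, 0, 1.25).
  dual value b^T y* = 63.75.
Strong duality: c^T x* = b^T y*. Confirmed.

63.75


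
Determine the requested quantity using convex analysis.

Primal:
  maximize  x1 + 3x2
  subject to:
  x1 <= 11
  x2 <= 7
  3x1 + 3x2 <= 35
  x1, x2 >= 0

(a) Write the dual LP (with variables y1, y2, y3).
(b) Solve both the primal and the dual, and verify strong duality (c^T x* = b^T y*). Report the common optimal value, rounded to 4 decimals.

The standard primal-dual pair for 'max c^T x s.t. A x <= b, x >= 0' is:
  Dual:  min b^T y  s.t.  A^T y >= c,  y >= 0.

So the dual LP is:
  minimize  11y1 + 7y2 + 35y3
  subject to:
    y1 + 3y3 >= 1
    y2 + 3y3 >= 3
    y1, y2, y3 >= 0

Solving the primal: x* = (4.6667, 7).
  primal value c^T x* = 25.6667.
Solving the dual: y* = (0, 2, 0.3333).
  dual value b^T y* = 25.6667.
Strong duality: c^T x* = b^T y*. Confirmed.

25.6667


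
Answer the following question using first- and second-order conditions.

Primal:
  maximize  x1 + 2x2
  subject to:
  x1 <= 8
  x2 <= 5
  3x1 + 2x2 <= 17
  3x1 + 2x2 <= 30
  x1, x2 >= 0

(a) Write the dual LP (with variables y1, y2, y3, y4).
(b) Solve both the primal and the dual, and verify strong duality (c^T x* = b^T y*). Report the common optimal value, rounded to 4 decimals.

The standard primal-dual pair for 'max c^T x s.t. A x <= b, x >= 0' is:
  Dual:  min b^T y  s.t.  A^T y >= c,  y >= 0.

So the dual LP is:
  minimize  8y1 + 5y2 + 17y3 + 30y4
  subject to:
    y1 + 3y3 + 3y4 >= 1
    y2 + 2y3 + 2y4 >= 2
    y1, y2, y3, y4 >= 0

Solving the primal: x* = (2.3333, 5).
  primal value c^T x* = 12.3333.
Solving the dual: y* = (0, 1.3333, 0.3333, 0).
  dual value b^T y* = 12.3333.
Strong duality: c^T x* = b^T y*. Confirmed.

12.3333


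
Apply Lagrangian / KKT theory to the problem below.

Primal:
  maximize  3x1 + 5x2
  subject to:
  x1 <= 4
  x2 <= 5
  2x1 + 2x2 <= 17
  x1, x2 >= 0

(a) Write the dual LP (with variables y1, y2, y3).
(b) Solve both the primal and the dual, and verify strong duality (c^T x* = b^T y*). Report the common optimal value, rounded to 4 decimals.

The standard primal-dual pair for 'max c^T x s.t. A x <= b, x >= 0' is:
  Dual:  min b^T y  s.t.  A^T y >= c,  y >= 0.

So the dual LP is:
  minimize  4y1 + 5y2 + 17y3
  subject to:
    y1 + 2y3 >= 3
    y2 + 2y3 >= 5
    y1, y2, y3 >= 0

Solving the primal: x* = (3.5, 5).
  primal value c^T x* = 35.5.
Solving the dual: y* = (0, 2, 1.5).
  dual value b^T y* = 35.5.
Strong duality: c^T x* = b^T y*. Confirmed.

35.5


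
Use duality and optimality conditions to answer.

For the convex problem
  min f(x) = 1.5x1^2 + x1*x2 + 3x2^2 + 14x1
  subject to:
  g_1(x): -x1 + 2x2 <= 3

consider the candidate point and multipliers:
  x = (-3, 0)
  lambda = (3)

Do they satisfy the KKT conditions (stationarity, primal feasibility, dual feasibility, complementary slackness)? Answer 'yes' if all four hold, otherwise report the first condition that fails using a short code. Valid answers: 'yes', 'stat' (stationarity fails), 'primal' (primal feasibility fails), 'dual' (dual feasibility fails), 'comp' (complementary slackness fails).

Gradient of f: grad f(x) = Q x + c = (5, -3)
Constraint values g_i(x) = a_i^T x - b_i:
  g_1((-3, 0)) = 0
Stationarity residual: grad f(x) + sum_i lambda_i a_i = (2, 3)
  -> stationarity FAILS
Primal feasibility (all g_i <= 0): OK
Dual feasibility (all lambda_i >= 0): OK
Complementary slackness (lambda_i * g_i(x) = 0 for all i): OK

Verdict: the first failing condition is stationarity -> stat.

stat


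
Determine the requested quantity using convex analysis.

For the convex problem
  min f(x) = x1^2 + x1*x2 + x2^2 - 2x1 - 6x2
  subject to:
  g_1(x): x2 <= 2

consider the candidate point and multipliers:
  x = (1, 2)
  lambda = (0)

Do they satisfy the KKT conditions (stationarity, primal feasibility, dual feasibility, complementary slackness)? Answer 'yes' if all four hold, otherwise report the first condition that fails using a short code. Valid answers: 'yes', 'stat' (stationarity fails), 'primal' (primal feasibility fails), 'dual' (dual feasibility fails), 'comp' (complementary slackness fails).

Gradient of f: grad f(x) = Q x + c = (2, -1)
Constraint values g_i(x) = a_i^T x - b_i:
  g_1((1, 2)) = 0
Stationarity residual: grad f(x) + sum_i lambda_i a_i = (2, -1)
  -> stationarity FAILS
Primal feasibility (all g_i <= 0): OK
Dual feasibility (all lambda_i >= 0): OK
Complementary slackness (lambda_i * g_i(x) = 0 for all i): OK

Verdict: the first failing condition is stationarity -> stat.

stat


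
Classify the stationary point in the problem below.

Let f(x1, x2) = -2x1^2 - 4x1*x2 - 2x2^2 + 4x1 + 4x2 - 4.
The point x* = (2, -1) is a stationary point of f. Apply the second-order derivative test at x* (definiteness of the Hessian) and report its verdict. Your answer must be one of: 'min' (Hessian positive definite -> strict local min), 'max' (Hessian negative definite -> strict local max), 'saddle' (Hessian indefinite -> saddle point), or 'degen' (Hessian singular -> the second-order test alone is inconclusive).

Compute the Hessian H = grad^2 f:
  H = [[-4, -4], [-4, -4]]
Verify stationarity: grad f(x*) = H x* + g = (0, 0).
Eigenvalues of H: -8, 0.
H has a zero eigenvalue (singular; negative semidefinite but not definite), so H is neither positive definite, negative definite, nor indefinite. The second-order test alone is inconclusive -> degen.
(Indeed, f is constant along the null direction of H through x*, so x* is not a strict local extremum.)

degen


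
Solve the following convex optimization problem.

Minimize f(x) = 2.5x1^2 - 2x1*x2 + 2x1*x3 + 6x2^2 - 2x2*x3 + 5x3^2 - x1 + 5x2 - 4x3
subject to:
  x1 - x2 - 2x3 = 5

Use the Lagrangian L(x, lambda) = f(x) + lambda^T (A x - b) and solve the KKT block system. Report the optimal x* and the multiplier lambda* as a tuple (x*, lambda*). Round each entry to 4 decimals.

Form the Lagrangian:
  L(x, lambda) = (1/2) x^T Q x + c^T x + lambda^T (A x - b)
Stationarity (grad_x L = 0): Q x + c + A^T lambda = 0.
Primal feasibility: A x = b.

This gives the KKT block system:
  [ Q   A^T ] [ x     ]   [-c ]
  [ A    0  ] [ lambda ] = [ b ]

Solving the linear system:
  x*      = (1.5633, -0.869, -1.2838)
  lambda* = (-5.9869)
  f(x*)   = 14.5808

x* = (1.5633, -0.869, -1.2838), lambda* = (-5.9869)


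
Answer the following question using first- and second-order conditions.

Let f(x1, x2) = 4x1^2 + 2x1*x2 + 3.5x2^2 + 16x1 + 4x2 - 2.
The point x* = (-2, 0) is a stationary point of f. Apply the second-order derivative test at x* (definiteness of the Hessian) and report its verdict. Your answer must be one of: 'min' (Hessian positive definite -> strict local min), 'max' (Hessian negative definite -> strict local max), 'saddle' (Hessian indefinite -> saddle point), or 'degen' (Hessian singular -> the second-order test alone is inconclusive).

Compute the Hessian H = grad^2 f:
  H = [[8, 2], [2, 7]]
Verify stationarity: grad f(x*) = H x* + g = (0, 0).
Eigenvalues of H: 5.4384, 9.5616.
Both eigenvalues > 0, so H is positive definite -> x* is a strict local min.

min


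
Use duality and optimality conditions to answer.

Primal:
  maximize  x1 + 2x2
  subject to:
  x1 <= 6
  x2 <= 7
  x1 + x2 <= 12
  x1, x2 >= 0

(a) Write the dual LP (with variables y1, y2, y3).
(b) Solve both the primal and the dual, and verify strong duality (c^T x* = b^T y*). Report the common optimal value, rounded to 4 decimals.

The standard primal-dual pair for 'max c^T x s.t. A x <= b, x >= 0' is:
  Dual:  min b^T y  s.t.  A^T y >= c,  y >= 0.

So the dual LP is:
  minimize  6y1 + 7y2 + 12y3
  subject to:
    y1 + y3 >= 1
    y2 + y3 >= 2
    y1, y2, y3 >= 0

Solving the primal: x* = (5, 7).
  primal value c^T x* = 19.
Solving the dual: y* = (0, 1, 1).
  dual value b^T y* = 19.
Strong duality: c^T x* = b^T y*. Confirmed.

19


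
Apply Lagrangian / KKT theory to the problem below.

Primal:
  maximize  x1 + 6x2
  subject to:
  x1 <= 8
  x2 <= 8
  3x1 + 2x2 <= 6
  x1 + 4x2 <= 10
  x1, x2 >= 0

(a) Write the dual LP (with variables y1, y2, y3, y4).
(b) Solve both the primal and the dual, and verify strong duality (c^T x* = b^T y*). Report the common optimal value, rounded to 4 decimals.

The standard primal-dual pair for 'max c^T x s.t. A x <= b, x >= 0' is:
  Dual:  min b^T y  s.t.  A^T y >= c,  y >= 0.

So the dual LP is:
  minimize  8y1 + 8y2 + 6y3 + 10y4
  subject to:
    y1 + 3y3 + y4 >= 1
    y2 + 2y3 + 4y4 >= 6
    y1, y2, y3, y4 >= 0

Solving the primal: x* = (0, 2.5).
  primal value c^T x* = 15.
Solving the dual: y* = (0, 0, 0, 1.5).
  dual value b^T y* = 15.
Strong duality: c^T x* = b^T y*. Confirmed.

15


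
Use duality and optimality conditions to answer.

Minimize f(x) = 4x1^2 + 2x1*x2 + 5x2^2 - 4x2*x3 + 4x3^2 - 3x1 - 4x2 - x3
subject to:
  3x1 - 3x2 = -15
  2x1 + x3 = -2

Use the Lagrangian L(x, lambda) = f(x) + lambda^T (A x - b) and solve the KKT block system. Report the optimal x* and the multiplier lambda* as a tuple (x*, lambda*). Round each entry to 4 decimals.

Form the Lagrangian:
  L(x, lambda) = (1/2) x^T Q x + c^T x + lambda^T (A x - b)
Stationarity (grad_x L = 0): Q x + c + A^T lambda = 0.
Primal feasibility: A x = b.

This gives the KKT block system:
  [ Q   A^T ] [ x     ]   [-c ]
  [ A    0  ] [ lambda ] = [ b ]

Solving the linear system:
  x*      = (-1.9286, 3.0714, 1.8571)
  lambda* = (5.1429, -1.5714)
  f(x*)   = 32.8214

x* = (-1.9286, 3.0714, 1.8571), lambda* = (5.1429, -1.5714)


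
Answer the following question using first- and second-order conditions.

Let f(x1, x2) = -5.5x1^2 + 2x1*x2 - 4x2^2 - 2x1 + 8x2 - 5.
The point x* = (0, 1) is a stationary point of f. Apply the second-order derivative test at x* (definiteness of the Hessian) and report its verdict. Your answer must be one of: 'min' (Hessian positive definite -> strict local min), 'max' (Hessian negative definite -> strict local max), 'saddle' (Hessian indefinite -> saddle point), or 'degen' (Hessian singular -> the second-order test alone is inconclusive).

Compute the Hessian H = grad^2 f:
  H = [[-11, 2], [2, -8]]
Verify stationarity: grad f(x*) = H x* + g = (0, 0).
Eigenvalues of H: -12, -7.
Both eigenvalues < 0, so H is negative definite -> x* is a strict local max.

max


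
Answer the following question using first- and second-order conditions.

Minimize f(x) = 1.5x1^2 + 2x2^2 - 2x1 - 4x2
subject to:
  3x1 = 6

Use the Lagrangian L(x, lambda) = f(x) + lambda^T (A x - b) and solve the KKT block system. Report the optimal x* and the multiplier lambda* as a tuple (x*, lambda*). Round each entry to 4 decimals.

Form the Lagrangian:
  L(x, lambda) = (1/2) x^T Q x + c^T x + lambda^T (A x - b)
Stationarity (grad_x L = 0): Q x + c + A^T lambda = 0.
Primal feasibility: A x = b.

This gives the KKT block system:
  [ Q   A^T ] [ x     ]   [-c ]
  [ A    0  ] [ lambda ] = [ b ]

Solving the linear system:
  x*      = (2, 1)
  lambda* = (-1.3333)
  f(x*)   = 0

x* = (2, 1), lambda* = (-1.3333)


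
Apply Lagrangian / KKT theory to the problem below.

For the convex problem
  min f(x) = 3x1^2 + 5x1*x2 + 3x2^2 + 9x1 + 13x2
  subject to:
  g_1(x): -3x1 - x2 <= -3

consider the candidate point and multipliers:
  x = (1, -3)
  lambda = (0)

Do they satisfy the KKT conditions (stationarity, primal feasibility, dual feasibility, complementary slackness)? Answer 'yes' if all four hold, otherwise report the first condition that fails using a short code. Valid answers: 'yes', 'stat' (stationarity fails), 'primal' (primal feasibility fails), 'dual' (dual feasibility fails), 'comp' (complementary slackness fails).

Gradient of f: grad f(x) = Q x + c = (0, 0)
Constraint values g_i(x) = a_i^T x - b_i:
  g_1((1, -3)) = 3
Stationarity residual: grad f(x) + sum_i lambda_i a_i = (0, 0)
  -> stationarity OK
Primal feasibility (all g_i <= 0): FAILS
Dual feasibility (all lambda_i >= 0): OK
Complementary slackness (lambda_i * g_i(x) = 0 for all i): OK

Verdict: the first failing condition is primal_feasibility -> primal.

primal


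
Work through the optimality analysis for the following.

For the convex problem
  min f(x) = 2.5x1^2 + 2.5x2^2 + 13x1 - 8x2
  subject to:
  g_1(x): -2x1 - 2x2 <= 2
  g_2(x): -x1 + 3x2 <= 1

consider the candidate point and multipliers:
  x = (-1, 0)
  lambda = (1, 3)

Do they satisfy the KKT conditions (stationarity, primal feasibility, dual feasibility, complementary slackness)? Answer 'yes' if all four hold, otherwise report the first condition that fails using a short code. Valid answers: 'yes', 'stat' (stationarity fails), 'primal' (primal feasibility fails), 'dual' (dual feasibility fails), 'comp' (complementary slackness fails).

Gradient of f: grad f(x) = Q x + c = (8, -8)
Constraint values g_i(x) = a_i^T x - b_i:
  g_1((-1, 0)) = 0
  g_2((-1, 0)) = 0
Stationarity residual: grad f(x) + sum_i lambda_i a_i = (3, -1)
  -> stationarity FAILS
Primal feasibility (all g_i <= 0): OK
Dual feasibility (all lambda_i >= 0): OK
Complementary slackness (lambda_i * g_i(x) = 0 for all i): OK

Verdict: the first failing condition is stationarity -> stat.

stat


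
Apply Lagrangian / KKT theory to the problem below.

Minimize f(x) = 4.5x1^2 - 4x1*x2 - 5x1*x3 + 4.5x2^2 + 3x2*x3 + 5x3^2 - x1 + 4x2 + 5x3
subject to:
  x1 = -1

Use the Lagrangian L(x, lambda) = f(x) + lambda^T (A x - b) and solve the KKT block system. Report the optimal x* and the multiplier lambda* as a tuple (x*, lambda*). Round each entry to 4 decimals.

Form the Lagrangian:
  L(x, lambda) = (1/2) x^T Q x + c^T x + lambda^T (A x - b)
Stationarity (grad_x L = 0): Q x + c + A^T lambda = 0.
Primal feasibility: A x = b.

This gives the KKT block system:
  [ Q   A^T ] [ x     ]   [-c ]
  [ A    0  ] [ lambda ] = [ b ]

Solving the linear system:
  x*      = (-1, -0.6173, -0.8148)
  lambda* = (3.4568)
  f(x*)   = -1.0432

x* = (-1, -0.6173, -0.8148), lambda* = (3.4568)


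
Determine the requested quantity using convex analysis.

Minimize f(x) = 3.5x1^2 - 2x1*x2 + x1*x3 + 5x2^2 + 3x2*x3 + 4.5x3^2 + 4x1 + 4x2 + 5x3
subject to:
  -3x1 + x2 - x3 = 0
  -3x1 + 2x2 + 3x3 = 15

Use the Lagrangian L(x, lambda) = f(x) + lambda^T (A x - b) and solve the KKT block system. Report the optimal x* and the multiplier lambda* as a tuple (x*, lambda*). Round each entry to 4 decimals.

Form the Lagrangian:
  L(x, lambda) = (1/2) x^T Q x + c^T x + lambda^T (A x - b)
Stationarity (grad_x L = 0): Q x + c + A^T lambda = 0.
Primal feasibility: A x = b.

This gives the KKT block system:
  [ Q   A^T ] [ x     ]   [-c ]
  [ A    0  ] [ lambda ] = [ b ]

Solving the linear system:
  x*      = (-1.6446, -0.9471, 3.9868)
  lambda* = (8.6909, -9.2347)
  f(x*)   = 74.0438

x* = (-1.6446, -0.9471, 3.9868), lambda* = (8.6909, -9.2347)


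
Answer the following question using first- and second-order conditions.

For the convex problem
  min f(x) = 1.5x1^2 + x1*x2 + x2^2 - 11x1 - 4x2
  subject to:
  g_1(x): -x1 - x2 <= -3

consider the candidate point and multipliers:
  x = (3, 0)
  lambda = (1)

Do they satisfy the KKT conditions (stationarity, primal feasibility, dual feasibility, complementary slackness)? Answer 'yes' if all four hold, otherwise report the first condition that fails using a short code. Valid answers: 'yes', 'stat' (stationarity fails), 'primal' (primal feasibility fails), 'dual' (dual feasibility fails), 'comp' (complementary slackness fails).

Gradient of f: grad f(x) = Q x + c = (-2, -1)
Constraint values g_i(x) = a_i^T x - b_i:
  g_1((3, 0)) = 0
Stationarity residual: grad f(x) + sum_i lambda_i a_i = (-3, -2)
  -> stationarity FAILS
Primal feasibility (all g_i <= 0): OK
Dual feasibility (all lambda_i >= 0): OK
Complementary slackness (lambda_i * g_i(x) = 0 for all i): OK

Verdict: the first failing condition is stationarity -> stat.

stat


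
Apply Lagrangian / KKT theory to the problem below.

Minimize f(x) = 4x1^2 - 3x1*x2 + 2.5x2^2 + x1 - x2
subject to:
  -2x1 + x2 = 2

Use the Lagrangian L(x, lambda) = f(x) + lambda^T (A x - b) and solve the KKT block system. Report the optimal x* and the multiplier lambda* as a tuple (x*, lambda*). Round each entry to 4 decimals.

Form the Lagrangian:
  L(x, lambda) = (1/2) x^T Q x + c^T x + lambda^T (A x - b)
Stationarity (grad_x L = 0): Q x + c + A^T lambda = 0.
Primal feasibility: A x = b.

This gives the KKT block system:
  [ Q   A^T ] [ x     ]   [-c ]
  [ A    0  ] [ lambda ] = [ b ]

Solving the linear system:
  x*      = (-0.8125, 0.375)
  lambda* = (-3.3125)
  f(x*)   = 2.7188

x* = (-0.8125, 0.375), lambda* = (-3.3125)


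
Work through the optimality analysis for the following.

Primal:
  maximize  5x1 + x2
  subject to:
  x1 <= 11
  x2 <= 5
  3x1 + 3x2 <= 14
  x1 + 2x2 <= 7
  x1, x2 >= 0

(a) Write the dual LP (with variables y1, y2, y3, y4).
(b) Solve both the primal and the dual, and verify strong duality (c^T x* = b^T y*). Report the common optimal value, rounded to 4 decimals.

The standard primal-dual pair for 'max c^T x s.t. A x <= b, x >= 0' is:
  Dual:  min b^T y  s.t.  A^T y >= c,  y >= 0.

So the dual LP is:
  minimize  11y1 + 5y2 + 14y3 + 7y4
  subject to:
    y1 + 3y3 + y4 >= 5
    y2 + 3y3 + 2y4 >= 1
    y1, y2, y3, y4 >= 0

Solving the primal: x* = (4.6667, 0).
  primal value c^T x* = 23.3333.
Solving the dual: y* = (0, 0, 1.6667, 0).
  dual value b^T y* = 23.3333.
Strong duality: c^T x* = b^T y*. Confirmed.

23.3333


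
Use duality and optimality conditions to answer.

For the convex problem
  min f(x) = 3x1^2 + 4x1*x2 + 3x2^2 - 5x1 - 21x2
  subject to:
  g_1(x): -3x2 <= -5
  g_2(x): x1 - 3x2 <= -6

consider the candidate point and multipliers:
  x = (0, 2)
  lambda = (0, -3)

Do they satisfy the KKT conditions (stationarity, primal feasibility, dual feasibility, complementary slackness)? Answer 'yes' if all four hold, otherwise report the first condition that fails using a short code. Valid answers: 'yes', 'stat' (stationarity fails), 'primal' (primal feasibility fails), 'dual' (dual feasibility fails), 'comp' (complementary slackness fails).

Gradient of f: grad f(x) = Q x + c = (3, -9)
Constraint values g_i(x) = a_i^T x - b_i:
  g_1((0, 2)) = -1
  g_2((0, 2)) = 0
Stationarity residual: grad f(x) + sum_i lambda_i a_i = (0, 0)
  -> stationarity OK
Primal feasibility (all g_i <= 0): OK
Dual feasibility (all lambda_i >= 0): FAILS
Complementary slackness (lambda_i * g_i(x) = 0 for all i): OK

Verdict: the first failing condition is dual_feasibility -> dual.

dual


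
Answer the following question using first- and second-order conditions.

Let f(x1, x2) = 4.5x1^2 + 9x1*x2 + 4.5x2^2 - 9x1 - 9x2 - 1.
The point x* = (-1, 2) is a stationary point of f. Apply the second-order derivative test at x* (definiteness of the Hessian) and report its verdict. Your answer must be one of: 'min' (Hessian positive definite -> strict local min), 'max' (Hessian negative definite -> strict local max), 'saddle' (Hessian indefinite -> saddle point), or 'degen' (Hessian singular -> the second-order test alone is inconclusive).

Compute the Hessian H = grad^2 f:
  H = [[9, 9], [9, 9]]
Verify stationarity: grad f(x*) = H x* + g = (0, 0).
Eigenvalues of H: 0, 18.
H has a zero eigenvalue (singular; positive semidefinite but not definite), so H is neither positive definite, negative definite, nor indefinite. The second-order test alone is inconclusive -> degen.
(Indeed, f is constant along the null direction of H through x*, so x* is not a strict local extremum.)

degen


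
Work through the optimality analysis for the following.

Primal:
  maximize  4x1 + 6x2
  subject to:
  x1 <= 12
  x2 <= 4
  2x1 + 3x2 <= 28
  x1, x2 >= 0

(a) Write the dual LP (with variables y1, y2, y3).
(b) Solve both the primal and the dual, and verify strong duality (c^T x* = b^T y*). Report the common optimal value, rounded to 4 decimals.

The standard primal-dual pair for 'max c^T x s.t. A x <= b, x >= 0' is:
  Dual:  min b^T y  s.t.  A^T y >= c,  y >= 0.

So the dual LP is:
  minimize  12y1 + 4y2 + 28y3
  subject to:
    y1 + 2y3 >= 4
    y2 + 3y3 >= 6
    y1, y2, y3 >= 0

Solving the primal: x* = (8, 4).
  primal value c^T x* = 56.
Solving the dual: y* = (0, 0, 2).
  dual value b^T y* = 56.
Strong duality: c^T x* = b^T y*. Confirmed.

56


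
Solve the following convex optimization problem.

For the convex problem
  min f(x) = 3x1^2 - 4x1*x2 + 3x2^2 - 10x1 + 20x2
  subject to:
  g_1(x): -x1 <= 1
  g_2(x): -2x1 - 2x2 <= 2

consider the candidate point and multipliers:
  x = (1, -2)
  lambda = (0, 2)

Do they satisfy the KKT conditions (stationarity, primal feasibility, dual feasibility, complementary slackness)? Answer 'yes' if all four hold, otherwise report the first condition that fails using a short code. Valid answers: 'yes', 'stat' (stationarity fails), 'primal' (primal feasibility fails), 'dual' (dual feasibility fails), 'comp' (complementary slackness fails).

Gradient of f: grad f(x) = Q x + c = (4, 4)
Constraint values g_i(x) = a_i^T x - b_i:
  g_1((1, -2)) = -2
  g_2((1, -2)) = 0
Stationarity residual: grad f(x) + sum_i lambda_i a_i = (0, 0)
  -> stationarity OK
Primal feasibility (all g_i <= 0): OK
Dual feasibility (all lambda_i >= 0): OK
Complementary slackness (lambda_i * g_i(x) = 0 for all i): OK

Verdict: yes, KKT holds.

yes


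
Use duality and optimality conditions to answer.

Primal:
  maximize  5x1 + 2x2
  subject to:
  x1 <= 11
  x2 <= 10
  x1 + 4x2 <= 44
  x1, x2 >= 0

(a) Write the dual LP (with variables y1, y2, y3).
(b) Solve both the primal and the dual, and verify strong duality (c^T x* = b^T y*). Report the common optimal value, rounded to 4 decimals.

The standard primal-dual pair for 'max c^T x s.t. A x <= b, x >= 0' is:
  Dual:  min b^T y  s.t.  A^T y >= c,  y >= 0.

So the dual LP is:
  minimize  11y1 + 10y2 + 44y3
  subject to:
    y1 + y3 >= 5
    y2 + 4y3 >= 2
    y1, y2, y3 >= 0

Solving the primal: x* = (11, 8.25).
  primal value c^T x* = 71.5.
Solving the dual: y* = (4.5, 0, 0.5).
  dual value b^T y* = 71.5.
Strong duality: c^T x* = b^T y*. Confirmed.

71.5


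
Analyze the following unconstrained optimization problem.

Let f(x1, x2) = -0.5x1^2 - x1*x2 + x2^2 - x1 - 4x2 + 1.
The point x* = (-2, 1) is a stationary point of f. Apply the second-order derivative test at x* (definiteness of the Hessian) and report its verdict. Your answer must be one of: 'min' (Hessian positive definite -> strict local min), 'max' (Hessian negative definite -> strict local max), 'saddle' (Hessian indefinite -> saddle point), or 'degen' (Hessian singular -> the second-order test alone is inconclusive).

Compute the Hessian H = grad^2 f:
  H = [[-1, -1], [-1, 2]]
Verify stationarity: grad f(x*) = H x* + g = (0, 0).
Eigenvalues of H: -1.3028, 2.3028.
Eigenvalues have mixed signs, so H is indefinite -> x* is a saddle point.

saddle


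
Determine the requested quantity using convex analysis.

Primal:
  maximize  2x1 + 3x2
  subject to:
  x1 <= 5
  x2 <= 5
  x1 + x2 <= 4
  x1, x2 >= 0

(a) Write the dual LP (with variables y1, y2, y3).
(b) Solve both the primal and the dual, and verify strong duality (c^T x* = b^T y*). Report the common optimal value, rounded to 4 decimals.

The standard primal-dual pair for 'max c^T x s.t. A x <= b, x >= 0' is:
  Dual:  min b^T y  s.t.  A^T y >= c,  y >= 0.

So the dual LP is:
  minimize  5y1 + 5y2 + 4y3
  subject to:
    y1 + y3 >= 2
    y2 + y3 >= 3
    y1, y2, y3 >= 0

Solving the primal: x* = (0, 4).
  primal value c^T x* = 12.
Solving the dual: y* = (0, 0, 3).
  dual value b^T y* = 12.
Strong duality: c^T x* = b^T y*. Confirmed.

12


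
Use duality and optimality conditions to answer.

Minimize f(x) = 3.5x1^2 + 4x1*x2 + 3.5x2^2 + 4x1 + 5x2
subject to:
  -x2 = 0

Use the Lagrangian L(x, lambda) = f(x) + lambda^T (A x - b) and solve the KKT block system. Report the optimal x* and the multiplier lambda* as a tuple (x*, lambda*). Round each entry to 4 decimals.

Form the Lagrangian:
  L(x, lambda) = (1/2) x^T Q x + c^T x + lambda^T (A x - b)
Stationarity (grad_x L = 0): Q x + c + A^T lambda = 0.
Primal feasibility: A x = b.

This gives the KKT block system:
  [ Q   A^T ] [ x     ]   [-c ]
  [ A    0  ] [ lambda ] = [ b ]

Solving the linear system:
  x*      = (-0.5714, 0)
  lambda* = (2.7143)
  f(x*)   = -1.1429

x* = (-0.5714, 0), lambda* = (2.7143)


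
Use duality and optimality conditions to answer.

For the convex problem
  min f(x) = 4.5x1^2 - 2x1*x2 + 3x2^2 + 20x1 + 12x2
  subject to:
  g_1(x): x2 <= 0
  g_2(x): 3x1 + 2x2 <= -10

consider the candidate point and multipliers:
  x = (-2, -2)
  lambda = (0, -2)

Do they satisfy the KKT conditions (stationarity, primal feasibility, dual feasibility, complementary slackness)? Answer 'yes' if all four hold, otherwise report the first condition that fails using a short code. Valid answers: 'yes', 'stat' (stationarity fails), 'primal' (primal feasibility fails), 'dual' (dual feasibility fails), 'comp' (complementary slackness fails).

Gradient of f: grad f(x) = Q x + c = (6, 4)
Constraint values g_i(x) = a_i^T x - b_i:
  g_1((-2, -2)) = -2
  g_2((-2, -2)) = 0
Stationarity residual: grad f(x) + sum_i lambda_i a_i = (0, 0)
  -> stationarity OK
Primal feasibility (all g_i <= 0): OK
Dual feasibility (all lambda_i >= 0): FAILS
Complementary slackness (lambda_i * g_i(x) = 0 for all i): OK

Verdict: the first failing condition is dual_feasibility -> dual.

dual


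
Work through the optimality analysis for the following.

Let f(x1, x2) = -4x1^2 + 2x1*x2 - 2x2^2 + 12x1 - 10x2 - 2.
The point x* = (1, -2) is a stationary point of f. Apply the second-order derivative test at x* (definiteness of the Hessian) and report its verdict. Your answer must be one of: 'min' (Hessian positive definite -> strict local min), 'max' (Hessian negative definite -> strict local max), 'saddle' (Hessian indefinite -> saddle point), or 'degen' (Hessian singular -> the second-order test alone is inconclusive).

Compute the Hessian H = grad^2 f:
  H = [[-8, 2], [2, -4]]
Verify stationarity: grad f(x*) = H x* + g = (0, 0).
Eigenvalues of H: -8.8284, -3.1716.
Both eigenvalues < 0, so H is negative definite -> x* is a strict local max.

max


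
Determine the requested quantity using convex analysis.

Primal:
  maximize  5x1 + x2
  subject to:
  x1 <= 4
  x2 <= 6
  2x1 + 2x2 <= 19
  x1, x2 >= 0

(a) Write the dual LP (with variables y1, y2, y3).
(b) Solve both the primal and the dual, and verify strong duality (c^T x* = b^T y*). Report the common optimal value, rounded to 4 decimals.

The standard primal-dual pair for 'max c^T x s.t. A x <= b, x >= 0' is:
  Dual:  min b^T y  s.t.  A^T y >= c,  y >= 0.

So the dual LP is:
  minimize  4y1 + 6y2 + 19y3
  subject to:
    y1 + 2y3 >= 5
    y2 + 2y3 >= 1
    y1, y2, y3 >= 0

Solving the primal: x* = (4, 5.5).
  primal value c^T x* = 25.5.
Solving the dual: y* = (4, 0, 0.5).
  dual value b^T y* = 25.5.
Strong duality: c^T x* = b^T y*. Confirmed.

25.5


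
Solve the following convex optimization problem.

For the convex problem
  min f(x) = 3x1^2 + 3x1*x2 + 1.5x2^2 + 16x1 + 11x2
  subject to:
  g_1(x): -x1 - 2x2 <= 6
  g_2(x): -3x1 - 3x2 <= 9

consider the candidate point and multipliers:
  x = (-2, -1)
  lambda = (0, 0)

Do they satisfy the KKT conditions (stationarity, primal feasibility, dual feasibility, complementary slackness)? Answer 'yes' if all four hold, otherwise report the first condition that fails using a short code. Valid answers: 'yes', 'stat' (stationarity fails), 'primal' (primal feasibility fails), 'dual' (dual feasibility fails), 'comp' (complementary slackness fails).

Gradient of f: grad f(x) = Q x + c = (1, 2)
Constraint values g_i(x) = a_i^T x - b_i:
  g_1((-2, -1)) = -2
  g_2((-2, -1)) = 0
Stationarity residual: grad f(x) + sum_i lambda_i a_i = (1, 2)
  -> stationarity FAILS
Primal feasibility (all g_i <= 0): OK
Dual feasibility (all lambda_i >= 0): OK
Complementary slackness (lambda_i * g_i(x) = 0 for all i): OK

Verdict: the first failing condition is stationarity -> stat.

stat


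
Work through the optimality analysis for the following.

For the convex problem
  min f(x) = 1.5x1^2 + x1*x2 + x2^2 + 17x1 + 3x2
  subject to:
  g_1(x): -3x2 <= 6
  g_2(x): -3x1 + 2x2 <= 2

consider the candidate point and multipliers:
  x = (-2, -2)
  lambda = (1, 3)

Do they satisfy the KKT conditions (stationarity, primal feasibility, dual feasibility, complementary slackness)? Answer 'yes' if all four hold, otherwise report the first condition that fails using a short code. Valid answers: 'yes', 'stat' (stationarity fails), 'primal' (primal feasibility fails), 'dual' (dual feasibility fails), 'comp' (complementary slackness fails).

Gradient of f: grad f(x) = Q x + c = (9, -3)
Constraint values g_i(x) = a_i^T x - b_i:
  g_1((-2, -2)) = 0
  g_2((-2, -2)) = 0
Stationarity residual: grad f(x) + sum_i lambda_i a_i = (0, 0)
  -> stationarity OK
Primal feasibility (all g_i <= 0): OK
Dual feasibility (all lambda_i >= 0): OK
Complementary slackness (lambda_i * g_i(x) = 0 for all i): OK

Verdict: yes, KKT holds.

yes


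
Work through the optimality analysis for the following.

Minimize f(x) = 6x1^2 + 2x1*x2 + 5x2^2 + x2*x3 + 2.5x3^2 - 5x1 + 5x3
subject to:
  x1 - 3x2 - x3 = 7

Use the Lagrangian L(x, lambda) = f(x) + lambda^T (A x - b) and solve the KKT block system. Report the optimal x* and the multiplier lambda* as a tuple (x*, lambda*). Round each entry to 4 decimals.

Form the Lagrangian:
  L(x, lambda) = (1/2) x^T Q x + c^T x + lambda^T (A x - b)
Stationarity (grad_x L = 0): Q x + c + A^T lambda = 0.
Primal feasibility: A x = b.

This gives the KKT block system:
  [ Q   A^T ] [ x     ]   [-c ]
  [ A    0  ] [ lambda ] = [ b ]

Solving the linear system:
  x*      = (1.0435, -1.4383, -1.6415)
  lambda* = (-4.6459)
  f(x*)   = 9.5479

x* = (1.0435, -1.4383, -1.6415), lambda* = (-4.6459)


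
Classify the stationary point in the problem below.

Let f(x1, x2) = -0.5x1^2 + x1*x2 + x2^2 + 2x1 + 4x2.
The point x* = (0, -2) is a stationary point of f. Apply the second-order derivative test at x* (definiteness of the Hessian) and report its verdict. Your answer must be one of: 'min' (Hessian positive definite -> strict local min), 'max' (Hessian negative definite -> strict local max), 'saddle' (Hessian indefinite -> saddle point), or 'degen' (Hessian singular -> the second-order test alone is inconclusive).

Compute the Hessian H = grad^2 f:
  H = [[-1, 1], [1, 2]]
Verify stationarity: grad f(x*) = H x* + g = (0, 0).
Eigenvalues of H: -1.3028, 2.3028.
Eigenvalues have mixed signs, so H is indefinite -> x* is a saddle point.

saddle


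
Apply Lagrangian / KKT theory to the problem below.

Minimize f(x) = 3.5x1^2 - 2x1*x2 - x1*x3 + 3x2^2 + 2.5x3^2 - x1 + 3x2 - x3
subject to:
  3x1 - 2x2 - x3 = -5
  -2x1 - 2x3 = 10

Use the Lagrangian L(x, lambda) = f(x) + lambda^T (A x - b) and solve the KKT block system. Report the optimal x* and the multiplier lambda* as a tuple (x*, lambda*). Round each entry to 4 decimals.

Form the Lagrangian:
  L(x, lambda) = (1/2) x^T Q x + c^T x + lambda^T (A x - b)
Stationarity (grad_x L = 0): Q x + c + A^T lambda = 0.
Primal feasibility: A x = b.

This gives the KKT block system:
  [ Q   A^T ] [ x     ]   [-c ]
  [ A    0  ] [ lambda ] = [ b ]

Solving the linear system:
  x*      = (-2.8667, -0.7333, -2.1333)
  lambda* = (2.1667, -5.4833)
  f(x*)   = 34.2333

x* = (-2.8667, -0.7333, -2.1333), lambda* = (2.1667, -5.4833)


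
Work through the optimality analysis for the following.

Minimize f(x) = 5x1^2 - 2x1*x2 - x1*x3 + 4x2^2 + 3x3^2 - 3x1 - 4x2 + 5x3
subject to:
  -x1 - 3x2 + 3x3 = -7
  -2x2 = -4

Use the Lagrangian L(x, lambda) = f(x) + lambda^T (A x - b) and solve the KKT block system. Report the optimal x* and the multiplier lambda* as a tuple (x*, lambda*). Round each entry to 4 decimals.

Form the Lagrangian:
  L(x, lambda) = (1/2) x^T Q x + c^T x + lambda^T (A x - b)
Stationarity (grad_x L = 0): Q x + c + A^T lambda = 0.
Primal feasibility: A x = b.

This gives the KKT block system:
  [ Q   A^T ] [ x     ]   [-c ]
  [ A    0  ] [ lambda ] = [ b ]

Solving the linear system:
  x*      = (0.5667, 2, -0.1444)
  lambda* = (-1.1889, 7.2167)
  f(x*)   = 5.0611

x* = (0.5667, 2, -0.1444), lambda* = (-1.1889, 7.2167)


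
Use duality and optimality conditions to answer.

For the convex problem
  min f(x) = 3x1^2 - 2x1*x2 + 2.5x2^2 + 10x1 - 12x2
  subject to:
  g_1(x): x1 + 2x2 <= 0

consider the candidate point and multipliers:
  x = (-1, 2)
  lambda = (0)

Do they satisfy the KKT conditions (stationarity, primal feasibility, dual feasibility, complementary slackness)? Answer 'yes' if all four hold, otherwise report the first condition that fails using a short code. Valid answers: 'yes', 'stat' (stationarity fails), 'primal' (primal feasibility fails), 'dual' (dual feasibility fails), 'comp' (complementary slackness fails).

Gradient of f: grad f(x) = Q x + c = (0, 0)
Constraint values g_i(x) = a_i^T x - b_i:
  g_1((-1, 2)) = 3
Stationarity residual: grad f(x) + sum_i lambda_i a_i = (0, 0)
  -> stationarity OK
Primal feasibility (all g_i <= 0): FAILS
Dual feasibility (all lambda_i >= 0): OK
Complementary slackness (lambda_i * g_i(x) = 0 for all i): OK

Verdict: the first failing condition is primal_feasibility -> primal.

primal


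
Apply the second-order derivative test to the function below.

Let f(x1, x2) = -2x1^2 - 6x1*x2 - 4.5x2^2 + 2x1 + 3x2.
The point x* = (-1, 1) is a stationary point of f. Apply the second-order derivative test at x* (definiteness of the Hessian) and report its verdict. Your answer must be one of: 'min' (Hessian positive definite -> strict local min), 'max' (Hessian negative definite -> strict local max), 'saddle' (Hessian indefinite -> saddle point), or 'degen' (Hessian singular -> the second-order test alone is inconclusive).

Compute the Hessian H = grad^2 f:
  H = [[-4, -6], [-6, -9]]
Verify stationarity: grad f(x*) = H x* + g = (0, 0).
Eigenvalues of H: -13, 0.
H has a zero eigenvalue (singular; negative semidefinite but not definite), so H is neither positive definite, negative definite, nor indefinite. The second-order test alone is inconclusive -> degen.
(Indeed, f is constant along the null direction of H through x*, so x* is not a strict local extremum.)

degen


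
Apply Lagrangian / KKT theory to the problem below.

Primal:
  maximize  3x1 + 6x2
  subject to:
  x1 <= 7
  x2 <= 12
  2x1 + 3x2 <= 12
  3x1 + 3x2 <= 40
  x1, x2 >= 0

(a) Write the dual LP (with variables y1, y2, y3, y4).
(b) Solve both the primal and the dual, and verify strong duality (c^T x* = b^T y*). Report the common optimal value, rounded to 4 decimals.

The standard primal-dual pair for 'max c^T x s.t. A x <= b, x >= 0' is:
  Dual:  min b^T y  s.t.  A^T y >= c,  y >= 0.

So the dual LP is:
  minimize  7y1 + 12y2 + 12y3 + 40y4
  subject to:
    y1 + 2y3 + 3y4 >= 3
    y2 + 3y3 + 3y4 >= 6
    y1, y2, y3, y4 >= 0

Solving the primal: x* = (0, 4).
  primal value c^T x* = 24.
Solving the dual: y* = (0, 0, 2, 0).
  dual value b^T y* = 24.
Strong duality: c^T x* = b^T y*. Confirmed.

24
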